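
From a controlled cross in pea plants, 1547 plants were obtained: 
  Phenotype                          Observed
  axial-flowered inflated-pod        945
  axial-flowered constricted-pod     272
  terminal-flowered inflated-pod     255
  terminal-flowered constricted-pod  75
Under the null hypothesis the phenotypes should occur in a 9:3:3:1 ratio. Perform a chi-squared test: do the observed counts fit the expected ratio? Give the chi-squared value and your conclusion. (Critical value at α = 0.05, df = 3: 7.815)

16.660; not consistent

The 9:3:3:1 ratio has 16 parts, so with N = 1547 the expected counts are:
  axial-flowered inflated-pod: 1547 × 9/16 = 870.1875
  axial-flowered constricted-pod: 1547 × 3/16 = 290.0625
  terminal-flowered inflated-pod: 1547 × 3/16 = 290.0625
  terminal-flowered constricted-pod: 1547 × 1/16 = 96.6875
χ² = Σ (O − E)² / E
  axial-flowered inflated-pod: (945 − 870.1875)² / 870.1875 = 6.4318
  axial-flowered constricted-pod: (272 − 290.0625)² / 290.0625 = 1.1248
  terminal-flowered inflated-pod: (255 − 290.0625)² / 290.0625 = 4.2383
  terminal-flowered constricted-pod: (75 − 96.6875)² / 96.6875 = 4.8646
χ² = 6.4318 + 1.1248 + 4.2383 + 4.8646 = 16.6595 ≈ 16.660
Degrees of freedom = 4 − 1 = 3; critical value at α = 0.05 is 7.815.
Since 16.660 > 7.815, we reject the null hypothesis — the data do not fit the 9:3:3:1 ratio.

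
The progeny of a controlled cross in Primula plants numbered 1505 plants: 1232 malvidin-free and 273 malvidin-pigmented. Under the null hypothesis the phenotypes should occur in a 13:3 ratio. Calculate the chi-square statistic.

Under the 13:3 hypothesis (Σ ratio = 16, N = 1505):
  malvidin-free: 1505 × 13/16 = 1222.8125
  malvidin-pigmented: 1505 × 3/16 = 282.1875
χ² = Σ (O − E)² / E
  malvidin-free: (1232 − 1222.8125)² / 1222.8125 = 0.0690
  malvidin-pigmented: (273 − 282.1875)² / 282.1875 = 0.2991
χ² = 0.0690 + 0.2991 = 0.3681 ≈ 0.368

0.368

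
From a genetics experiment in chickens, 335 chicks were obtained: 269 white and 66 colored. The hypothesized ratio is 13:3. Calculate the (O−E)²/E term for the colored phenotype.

Under the 13:3 hypothesis (Σ ratio = 16, N = 335):
  white: 335 × 13/16 = 272.1875
  colored: 335 × 3/16 = 62.8125
Contribution of colored: (66 − 62.8125)² / 62.8125 = 0.1618

0.162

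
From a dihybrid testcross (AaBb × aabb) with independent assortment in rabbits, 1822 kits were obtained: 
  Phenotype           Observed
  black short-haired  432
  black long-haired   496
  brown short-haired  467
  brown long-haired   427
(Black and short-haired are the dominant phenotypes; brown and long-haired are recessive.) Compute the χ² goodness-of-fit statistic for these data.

A dihybrid testcross with independent assortment gives a 1:1:1:1 ratio.
Under the 1:1:1:1 hypothesis (Σ ratio = 4, N = 1822):
  black short-haired: 1822 × 1/4 = 455.5
  black long-haired: 1822 × 1/4 = 455.5
  brown short-haired: 1822 × 1/4 = 455.5
  brown long-haired: 1822 × 1/4 = 455.5
χ² = Σ (O − E)² / E
  black short-haired: (432 − 455.5)² / 455.5 = 1.2124
  black long-haired: (496 − 455.5)² / 455.5 = 3.6010
  brown short-haired: (467 − 455.5)² / 455.5 = 0.2903
  brown long-haired: (427 − 455.5)² / 455.5 = 1.7832
χ² = 1.2124 + 3.6010 + 0.2903 + 1.7832 = 6.8869 ≈ 6.887

6.887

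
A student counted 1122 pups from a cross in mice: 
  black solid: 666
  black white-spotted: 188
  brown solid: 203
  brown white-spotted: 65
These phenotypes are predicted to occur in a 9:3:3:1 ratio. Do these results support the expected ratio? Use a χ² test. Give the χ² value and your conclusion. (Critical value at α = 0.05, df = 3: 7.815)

Under the 9:3:3:1 hypothesis (Σ ratio = 16, N = 1122):
  black solid: 1122 × 9/16 = 631.125
  black white-spotted: 1122 × 3/16 = 210.375
  brown solid: 1122 × 3/16 = 210.375
  brown white-spotted: 1122 × 1/16 = 70.125
χ² = Σ (O − E)² / E
  black solid: (666 − 631.125)² / 631.125 = 1.9271
  black white-spotted: (188 − 210.375)² / 210.375 = 2.3798
  brown solid: (203 − 210.375)² / 210.375 = 0.2585
  brown white-spotted: (65 − 70.125)² / 70.125 = 0.3746
χ² = 1.9271 + 2.3798 + 0.2585 + 0.3746 = 4.940
Degrees of freedom = 4 − 1 = 3; critical value at α = 0.05 is 7.815.
Since 4.940 < 7.815, we fail to reject the null hypothesis — the data are consistent with the 9:3:3:1 ratio.

4.940; consistent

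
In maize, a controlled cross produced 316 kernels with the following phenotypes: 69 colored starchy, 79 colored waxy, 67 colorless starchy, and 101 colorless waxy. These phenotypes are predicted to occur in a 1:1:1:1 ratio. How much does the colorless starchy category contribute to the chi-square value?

Under the 1:1:1:1 hypothesis (Σ ratio = 4, N = 316):
  colored starchy: 316 × 1/4 = 79
  colored waxy: 316 × 1/4 = 79
  colorless starchy: 316 × 1/4 = 79
  colorless waxy: 316 × 1/4 = 79
Contribution of colorless starchy: (67 − 79)² / 79 = 1.8228

1.823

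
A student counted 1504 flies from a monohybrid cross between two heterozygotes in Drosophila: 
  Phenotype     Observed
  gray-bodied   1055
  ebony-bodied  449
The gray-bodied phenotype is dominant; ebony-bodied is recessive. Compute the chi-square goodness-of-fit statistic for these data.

18.897

For a monohybrid cross between heterozygotes with complete dominance, the expected phenotypic ratio is 3:1.
Expected counts for N = 1504 under a 3:1 ratio (total parts = 4):
  gray-bodied: 1504 × 3/4 = 1128
  ebony-bodied: 1504 × 1/4 = 376
χ² = Σ (O − E)² / E
  gray-bodied: (1055 − 1128)² / 1128 = 4.7243
  ebony-bodied: (449 − 376)² / 376 = 14.1729
χ² = 4.7243 + 14.1729 = 18.8972 ≈ 18.897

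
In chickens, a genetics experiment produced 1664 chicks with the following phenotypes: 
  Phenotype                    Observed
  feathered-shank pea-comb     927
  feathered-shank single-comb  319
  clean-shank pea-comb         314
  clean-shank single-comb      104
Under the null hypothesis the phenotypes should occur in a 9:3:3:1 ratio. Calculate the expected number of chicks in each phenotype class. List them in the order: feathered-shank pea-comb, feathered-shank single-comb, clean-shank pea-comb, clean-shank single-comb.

936, 312, 312, 104

Total ratio parts = 16. Expected numbers out of 1664:
  feathered-shank pea-comb: 1664 × 9/16 = 936
  feathered-shank single-comb: 1664 × 3/16 = 312
  clean-shank pea-comb: 1664 × 3/16 = 312
  clean-shank single-comb: 1664 × 1/16 = 104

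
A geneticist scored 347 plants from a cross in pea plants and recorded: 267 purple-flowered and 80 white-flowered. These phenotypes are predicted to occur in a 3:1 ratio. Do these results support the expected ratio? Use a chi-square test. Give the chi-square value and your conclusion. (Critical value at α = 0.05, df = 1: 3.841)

0.700; consistent

The 3:1 ratio has 4 parts, so with N = 347 the expected counts are:
  purple-flowered: 347 × 3/4 = 260.25
  white-flowered: 347 × 1/4 = 86.75
χ² = Σ (O − E)² / E
  purple-flowered: (267 − 260.25)² / 260.25 = 0.1751
  white-flowered: (80 − 86.75)² / 86.75 = 0.5252
χ² = 0.1751 + 0.5252 = 0.7003 ≈ 0.700
Degrees of freedom = 2 − 1 = 1; critical value at α = 0.05 is 3.841.
Since 0.700 < 3.841, we fail to reject the null hypothesis — the data are consistent with the 3:1 ratio.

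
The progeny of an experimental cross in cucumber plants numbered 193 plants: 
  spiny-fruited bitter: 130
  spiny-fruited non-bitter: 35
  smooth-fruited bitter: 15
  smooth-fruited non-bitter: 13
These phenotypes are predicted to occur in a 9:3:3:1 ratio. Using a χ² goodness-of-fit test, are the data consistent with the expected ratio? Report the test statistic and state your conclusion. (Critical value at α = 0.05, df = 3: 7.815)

16.750; not consistent

Total ratio parts = 16. Expected numbers out of 193:
  spiny-fruited bitter: 193 × 9/16 = 108.5625
  spiny-fruited non-bitter: 193 × 3/16 = 36.1875
  smooth-fruited bitter: 193 × 3/16 = 36.1875
  smooth-fruited non-bitter: 193 × 1/16 = 12.0625
χ² = Σ (O − E)² / E
  spiny-fruited bitter: (130 − 108.5625)² / 108.5625 = 4.2332
  spiny-fruited non-bitter: (35 − 36.1875)² / 36.1875 = 0.0390
  smooth-fruited bitter: (15 − 36.1875)² / 36.1875 = 12.4051
  smooth-fruited non-bitter: (13 − 12.0625)² / 12.0625 = 0.0729
χ² = 4.2332 + 0.0390 + 12.4051 + 0.0729 = 16.7502 ≈ 16.750
Degrees of freedom = 4 − 1 = 3; critical value at α = 0.05 is 7.815.
Since 16.750 > 7.815, we reject the null hypothesis — the data do not fit the 9:3:3:1 ratio.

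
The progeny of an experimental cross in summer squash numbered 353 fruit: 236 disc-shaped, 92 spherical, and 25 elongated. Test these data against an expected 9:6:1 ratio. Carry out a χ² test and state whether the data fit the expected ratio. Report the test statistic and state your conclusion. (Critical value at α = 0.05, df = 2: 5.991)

The 9:6:1 ratio has 16 parts, so with N = 353 the expected counts are:
  disc-shaped: 353 × 9/16 = 198.5625
  spherical: 353 × 6/16 = 132.375
  elongated: 353 × 1/16 = 22.0625
χ² = Σ (O − E)² / E
  disc-shaped: (236 − 198.5625)² / 198.5625 = 7.0586
  spherical: (92 − 132.375)² / 132.375 = 12.3146
  elongated: (25 − 22.0625)² / 22.0625 = 0.3911
χ² = 7.0586 + 12.3146 + 0.3911 = 19.7643 ≈ 19.764
Degrees of freedom = 3 − 1 = 2; critical value at α = 0.05 is 5.991.
Since 19.764 > 5.991, we reject the null hypothesis — the data do not fit the 9:6:1 ratio.

19.764; not consistent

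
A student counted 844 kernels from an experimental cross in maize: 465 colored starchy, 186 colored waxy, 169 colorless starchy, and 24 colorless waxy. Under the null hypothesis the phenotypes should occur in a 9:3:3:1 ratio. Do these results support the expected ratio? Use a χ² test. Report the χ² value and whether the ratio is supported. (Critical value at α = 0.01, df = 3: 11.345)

21.466; not consistent

Expected counts for N = 844 under a 9:3:3:1 ratio (total parts = 16):
  colored starchy: 844 × 9/16 = 474.75
  colored waxy: 844 × 3/16 = 158.25
  colorless starchy: 844 × 3/16 = 158.25
  colorless waxy: 844 × 1/16 = 52.75
χ² = Σ (O − E)² / E
  colored starchy: (465 − 474.75)² / 474.75 = 0.2002
  colored waxy: (186 − 158.25)² / 158.25 = 4.8661
  colorless starchy: (169 − 158.25)² / 158.25 = 0.7303
  colorless waxy: (24 − 52.75)² / 52.75 = 15.6694
χ² = 0.2002 + 4.8661 + 0.7303 + 15.6694 = 21.466
Degrees of freedom = 4 − 1 = 3; critical value at α = 0.01 is 11.345.
Since 21.466 > 11.345, we reject the null hypothesis — the data do not fit the 9:3:3:1 ratio.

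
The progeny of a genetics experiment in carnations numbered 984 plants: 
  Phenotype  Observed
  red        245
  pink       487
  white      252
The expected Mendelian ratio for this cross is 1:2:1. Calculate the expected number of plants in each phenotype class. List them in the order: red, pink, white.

Expected counts for N = 984 under a 1:2:1 ratio (total parts = 4):
  red: 984 × 1/4 = 246
  pink: 984 × 2/4 = 492
  white: 984 × 1/4 = 246

246, 492, 246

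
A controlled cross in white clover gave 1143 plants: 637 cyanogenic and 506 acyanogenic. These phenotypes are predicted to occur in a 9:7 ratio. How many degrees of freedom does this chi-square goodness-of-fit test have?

1

A goodness-of-fit test with 2 phenotype classes has df = 2 − 1 = 1.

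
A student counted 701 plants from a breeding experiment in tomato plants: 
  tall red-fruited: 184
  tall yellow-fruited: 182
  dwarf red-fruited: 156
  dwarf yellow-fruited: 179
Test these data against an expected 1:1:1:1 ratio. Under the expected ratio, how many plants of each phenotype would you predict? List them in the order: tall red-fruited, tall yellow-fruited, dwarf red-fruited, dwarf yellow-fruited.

175.25, 175.25, 175.25, 175.25

Expected counts for N = 701 under a 1:1:1:1 ratio (total parts = 4):
  tall red-fruited: 701 × 1/4 = 175.25
  tall yellow-fruited: 701 × 1/4 = 175.25
  dwarf red-fruited: 701 × 1/4 = 175.25
  dwarf yellow-fruited: 701 × 1/4 = 175.25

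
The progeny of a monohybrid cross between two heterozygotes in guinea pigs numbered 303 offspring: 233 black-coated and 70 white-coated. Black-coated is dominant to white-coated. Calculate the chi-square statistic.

0.582

For a monohybrid cross between heterozygotes with complete dominance, the expected phenotypic ratio is 3:1.
Total ratio parts = 4. Expected numbers out of 303:
  black-coated: 303 × 3/4 = 227.25
  white-coated: 303 × 1/4 = 75.75
χ² = Σ (O − E)² / E
  black-coated: (233 − 227.25)² / 227.25 = 0.1455
  white-coated: (70 − 75.75)² / 75.75 = 0.4365
χ² = 0.1455 + 0.4365 = 0.582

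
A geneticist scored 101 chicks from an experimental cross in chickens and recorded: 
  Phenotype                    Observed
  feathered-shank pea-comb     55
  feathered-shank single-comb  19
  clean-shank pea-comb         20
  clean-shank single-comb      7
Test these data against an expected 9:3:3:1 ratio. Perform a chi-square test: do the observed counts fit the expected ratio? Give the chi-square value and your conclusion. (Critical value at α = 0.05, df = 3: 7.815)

Total ratio parts = 16. Expected numbers out of 101:
  feathered-shank pea-comb: 101 × 9/16 = 56.8125
  feathered-shank single-comb: 101 × 3/16 = 18.9375
  clean-shank pea-comb: 101 × 3/16 = 18.9375
  clean-shank single-comb: 101 × 1/16 = 6.3125
χ² = Σ (O − E)² / E
  feathered-shank pea-comb: (55 − 56.8125)² / 56.8125 = 0.0578
  feathered-shank single-comb: (19 − 18.9375)² / 18.9375 = 0.0002
  clean-shank pea-comb: (20 − 18.9375)² / 18.9375 = 0.0596
  clean-shank single-comb: (7 − 6.3125)² / 6.3125 = 0.0749
χ² = 0.0578 + 0.0002 + 0.0596 + 0.0749 = 0.1925 ≈ 0.193
Degrees of freedom = 4 − 1 = 3; critical value at α = 0.05 is 7.815.
Since 0.193 < 7.815, we fail to reject the null hypothesis — the data are consistent with the 9:3:3:1 ratio.

0.193; consistent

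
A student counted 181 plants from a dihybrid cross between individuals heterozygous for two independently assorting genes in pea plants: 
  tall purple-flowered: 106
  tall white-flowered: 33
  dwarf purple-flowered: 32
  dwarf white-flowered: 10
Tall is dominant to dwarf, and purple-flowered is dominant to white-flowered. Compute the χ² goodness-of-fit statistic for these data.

A dihybrid F₂ with independent assortment and complete dominance at both loci gives a 9:3:3:1 phenotypic ratio.
Under the 9:3:3:1 hypothesis (Σ ratio = 16, N = 181):
  tall purple-flowered: 181 × 9/16 = 101.8125
  tall white-flowered: 181 × 3/16 = 33.9375
  dwarf purple-flowered: 181 × 3/16 = 33.9375
  dwarf white-flowered: 181 × 1/16 = 11.3125
χ² = Σ (O − E)² / E
  tall purple-flowered: (106 − 101.8125)² / 101.8125 = 0.1722
  tall white-flowered: (33 − 33.9375)² / 33.9375 = 0.0259
  dwarf purple-flowered: (32 − 33.9375)² / 33.9375 = 0.1106
  dwarf white-flowered: (10 − 11.3125)² / 11.3125 = 0.1523
χ² = 0.1722 + 0.0259 + 0.1106 + 0.1523 = 0.461

0.461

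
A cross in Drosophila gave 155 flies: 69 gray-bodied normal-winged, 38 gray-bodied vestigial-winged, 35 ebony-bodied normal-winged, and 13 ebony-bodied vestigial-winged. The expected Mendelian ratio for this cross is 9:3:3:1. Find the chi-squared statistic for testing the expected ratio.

Expected counts for N = 155 under a 9:3:3:1 ratio (total parts = 16):
  gray-bodied normal-winged: 155 × 9/16 = 87.1875
  gray-bodied vestigial-winged: 155 × 3/16 = 29.0625
  ebony-bodied normal-winged: 155 × 3/16 = 29.0625
  ebony-bodied vestigial-winged: 155 × 1/16 = 9.6875
χ² = Σ (O − E)² / E
  gray-bodied normal-winged: (69 − 87.1875)² / 87.1875 = 3.7940
  gray-bodied vestigial-winged: (38 − 29.0625)² / 29.0625 = 2.7485
  ebony-bodied normal-winged: (35 − 29.0625)² / 29.0625 = 1.2130
  ebony-bodied vestigial-winged: (13 − 9.6875)² / 9.6875 = 1.1327
χ² = 3.7940 + 2.7485 + 1.2130 + 1.1327 = 8.8882 ≈ 8.888

8.888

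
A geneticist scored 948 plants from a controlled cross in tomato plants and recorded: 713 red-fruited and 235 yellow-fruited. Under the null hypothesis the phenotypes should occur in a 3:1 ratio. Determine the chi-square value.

0.023

Under the 3:1 hypothesis (Σ ratio = 4, N = 948):
  red-fruited: 948 × 3/4 = 711
  yellow-fruited: 948 × 1/4 = 237
χ² = Σ (O − E)² / E
  red-fruited: (713 − 711)² / 711 = 0.0056
  yellow-fruited: (235 − 237)² / 237 = 0.0169
χ² = 0.0056 + 0.0169 = 0.0225 ≈ 0.023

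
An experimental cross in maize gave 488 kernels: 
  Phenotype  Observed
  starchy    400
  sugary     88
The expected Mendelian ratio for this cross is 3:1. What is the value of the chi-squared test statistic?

12.634

Expected counts for N = 488 under a 3:1 ratio (total parts = 4):
  starchy: 488 × 3/4 = 366
  sugary: 488 × 1/4 = 122
χ² = Σ (O − E)² / E
  starchy: (400 − 366)² / 366 = 3.1585
  sugary: (88 − 122)² / 122 = 9.4754
χ² = 3.1585 + 9.4754 = 12.6339 ≈ 12.634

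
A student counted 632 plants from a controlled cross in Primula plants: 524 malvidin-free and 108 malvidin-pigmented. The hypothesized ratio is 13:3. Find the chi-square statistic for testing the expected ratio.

The 13:3 ratio has 16 parts, so with N = 632 the expected counts are:
  malvidin-free: 632 × 13/16 = 513.5
  malvidin-pigmented: 632 × 3/16 = 118.5
χ² = Σ (O − E)² / E
  malvidin-free: (524 − 513.5)² / 513.5 = 0.2147
  malvidin-pigmented: (108 − 118.5)² / 118.5 = 0.9304
χ² = 0.2147 + 0.9304 = 1.1451 ≈ 1.145

1.145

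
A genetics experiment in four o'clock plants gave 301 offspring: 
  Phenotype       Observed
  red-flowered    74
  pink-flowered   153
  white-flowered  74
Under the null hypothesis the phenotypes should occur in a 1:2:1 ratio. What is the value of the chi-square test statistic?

The 1:2:1 ratio has 4 parts, so with N = 301 the expected counts are:
  red-flowered: 301 × 1/4 = 75.25
  pink-flowered: 301 × 2/4 = 150.5
  white-flowered: 301 × 1/4 = 75.25
χ² = Σ (O − E)² / E
  red-flowered: (74 − 75.25)² / 75.25 = 0.0208
  pink-flowered: (153 − 150.5)² / 150.5 = 0.0415
  white-flowered: (74 − 75.25)² / 75.25 = 0.0208
χ² = 0.0208 + 0.0415 + 0.0208 = 0.0831 ≈ 0.083

0.083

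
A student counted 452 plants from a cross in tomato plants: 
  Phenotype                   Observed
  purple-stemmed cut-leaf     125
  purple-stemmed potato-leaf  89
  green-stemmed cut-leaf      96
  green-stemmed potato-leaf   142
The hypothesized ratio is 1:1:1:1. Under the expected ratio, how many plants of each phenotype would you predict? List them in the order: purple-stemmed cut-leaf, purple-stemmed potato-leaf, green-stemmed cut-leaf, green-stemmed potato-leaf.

Total ratio parts = 4. Expected numbers out of 452:
  purple-stemmed cut-leaf: 452 × 1/4 = 113
  purple-stemmed potato-leaf: 452 × 1/4 = 113
  green-stemmed cut-leaf: 452 × 1/4 = 113
  green-stemmed potato-leaf: 452 × 1/4 = 113

113, 113, 113, 113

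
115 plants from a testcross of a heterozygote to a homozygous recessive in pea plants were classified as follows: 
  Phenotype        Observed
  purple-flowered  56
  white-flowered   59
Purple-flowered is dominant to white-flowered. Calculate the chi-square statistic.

A testcross of a heterozygote (Aa × aa) gives a 1:1 phenotypic ratio.
Under the 1:1 hypothesis (Σ ratio = 2, N = 115):
  purple-flowered: 115 × 1/2 = 57.5
  white-flowered: 115 × 1/2 = 57.5
χ² = Σ (O − E)² / E
  purple-flowered: (56 − 57.5)² / 57.5 = 0.0391
  white-flowered: (59 − 57.5)² / 57.5 = 0.0391
χ² = 0.0391 + 0.0391 = 0.0782 ≈ 0.078

0.078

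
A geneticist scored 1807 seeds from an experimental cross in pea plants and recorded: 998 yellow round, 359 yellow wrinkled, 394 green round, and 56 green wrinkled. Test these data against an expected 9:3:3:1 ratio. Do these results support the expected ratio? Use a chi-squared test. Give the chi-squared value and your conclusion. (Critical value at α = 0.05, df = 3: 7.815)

39.232; not consistent

Under the 9:3:3:1 hypothesis (Σ ratio = 16, N = 1807):
  yellow round: 1807 × 9/16 = 1016.4375
  yellow wrinkled: 1807 × 3/16 = 338.8125
  green round: 1807 × 3/16 = 338.8125
  green wrinkled: 1807 × 1/16 = 112.9375
χ² = Σ (O − E)² / E
  yellow round: (998 − 1016.4375)² / 1016.4375 = 0.3344
  yellow wrinkled: (359 − 338.8125)² / 338.8125 = 1.2028
  green round: (394 − 338.8125)² / 338.8125 = 8.9892
  green wrinkled: (56 − 112.9375)² / 112.9375 = 28.7051
χ² = 0.3344 + 1.2028 + 8.9892 + 28.7051 = 39.2315 ≈ 39.232
Degrees of freedom = 4 − 1 = 3; critical value at α = 0.05 is 7.815.
Since 39.232 > 7.815, we reject the null hypothesis — the data do not fit the 9:3:3:1 ratio.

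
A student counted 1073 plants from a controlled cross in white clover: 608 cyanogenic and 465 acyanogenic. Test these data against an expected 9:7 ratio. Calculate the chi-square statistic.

0.075

Expected counts for N = 1073 under a 9:7 ratio (total parts = 16):
  cyanogenic: 1073 × 9/16 = 603.5625
  acyanogenic: 1073 × 7/16 = 469.4375
χ² = Σ (O − E)² / E
  cyanogenic: (608 − 603.5625)² / 603.5625 = 0.0326
  acyanogenic: (465 − 469.4375)² / 469.4375 = 0.0419
χ² = 0.0326 + 0.0419 = 0.0745 ≈ 0.075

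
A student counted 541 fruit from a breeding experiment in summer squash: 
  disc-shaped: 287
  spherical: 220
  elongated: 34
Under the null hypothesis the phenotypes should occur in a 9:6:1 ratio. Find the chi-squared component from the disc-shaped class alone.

0.985

Total ratio parts = 16. Expected numbers out of 541:
  disc-shaped: 541 × 9/16 = 304.3125
  spherical: 541 × 6/16 = 202.875
  elongated: 541 × 1/16 = 33.8125
Contribution of disc-shaped: (287 − 304.3125)² / 304.3125 = 0.9849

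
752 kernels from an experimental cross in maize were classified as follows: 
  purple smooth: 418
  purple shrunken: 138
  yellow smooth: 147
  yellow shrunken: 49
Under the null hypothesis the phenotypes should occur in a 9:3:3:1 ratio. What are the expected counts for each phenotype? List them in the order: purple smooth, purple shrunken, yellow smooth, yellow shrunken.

423, 141, 141, 47

Total ratio parts = 16. Expected numbers out of 752:
  purple smooth: 752 × 9/16 = 423
  purple shrunken: 752 × 3/16 = 141
  yellow smooth: 752 × 3/16 = 141
  yellow shrunken: 752 × 1/16 = 47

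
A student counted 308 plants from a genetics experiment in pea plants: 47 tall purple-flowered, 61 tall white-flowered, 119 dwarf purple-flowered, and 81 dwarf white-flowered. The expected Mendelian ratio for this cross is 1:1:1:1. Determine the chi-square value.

Expected counts for N = 308 under a 1:1:1:1 ratio (total parts = 4):
  tall purple-flowered: 308 × 1/4 = 77
  tall white-flowered: 308 × 1/4 = 77
  dwarf purple-flowered: 308 × 1/4 = 77
  dwarf white-flowered: 308 × 1/4 = 77
χ² = Σ (O − E)² / E
  tall purple-flowered: (47 − 77)² / 77 = 11.6883
  tall white-flowered: (61 − 77)² / 77 = 3.3247
  dwarf purple-flowered: (119 − 77)² / 77 = 22.9091
  dwarf white-flowered: (81 − 77)² / 77 = 0.2078
χ² = 11.6883 + 3.3247 + 22.9091 + 0.2078 = 38.1299 ≈ 38.130

38.130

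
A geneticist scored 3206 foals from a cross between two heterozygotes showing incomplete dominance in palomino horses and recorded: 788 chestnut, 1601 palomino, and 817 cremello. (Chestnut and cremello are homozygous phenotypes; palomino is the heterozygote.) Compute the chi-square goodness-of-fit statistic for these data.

With incomplete dominance, a heterozygote × heterozygote cross gives a 1:2:1 phenotypic ratio.
The 1:2:1 ratio has 4 parts, so with N = 3206 the expected counts are:
  chestnut: 3206 × 1/4 = 801.5
  palomino: 3206 × 2/4 = 1603
  cremello: 3206 × 1/4 = 801.5
χ² = Σ (O − E)² / E
  chestnut: (788 − 801.5)² / 801.5 = 0.2274
  palomino: (1601 − 1603)² / 1603 = 0.0025
  cremello: (817 − 801.5)² / 801.5 = 0.2998
χ² = 0.2274 + 0.0025 + 0.2998 = 0.5297 ≈ 0.530

0.530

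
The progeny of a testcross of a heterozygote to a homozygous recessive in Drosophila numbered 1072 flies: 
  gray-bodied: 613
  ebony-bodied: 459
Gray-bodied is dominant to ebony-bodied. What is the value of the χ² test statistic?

22.123

A testcross of a heterozygote (Aa × aa) gives a 1:1 phenotypic ratio.
Under the 1:1 hypothesis (Σ ratio = 2, N = 1072):
  gray-bodied: 1072 × 1/2 = 536
  ebony-bodied: 1072 × 1/2 = 536
χ² = Σ (O − E)² / E
  gray-bodied: (613 − 536)² / 536 = 11.0616
  ebony-bodied: (459 − 536)² / 536 = 11.0616
χ² = 11.0616 + 11.0616 = 22.1232 ≈ 22.123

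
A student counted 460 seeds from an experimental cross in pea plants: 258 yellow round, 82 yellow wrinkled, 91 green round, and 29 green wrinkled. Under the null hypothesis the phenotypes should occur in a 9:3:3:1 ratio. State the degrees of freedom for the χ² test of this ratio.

3

A goodness-of-fit test with 4 phenotype classes has df = 4 − 1 = 3.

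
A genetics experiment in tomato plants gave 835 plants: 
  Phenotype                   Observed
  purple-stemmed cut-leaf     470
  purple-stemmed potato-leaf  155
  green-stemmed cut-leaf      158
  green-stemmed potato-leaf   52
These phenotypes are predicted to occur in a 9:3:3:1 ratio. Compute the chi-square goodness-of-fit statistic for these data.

0.030

Expected counts for N = 835 under a 9:3:3:1 ratio (total parts = 16):
  purple-stemmed cut-leaf: 835 × 9/16 = 469.6875
  purple-stemmed potato-leaf: 835 × 3/16 = 156.5625
  green-stemmed cut-leaf: 835 × 3/16 = 156.5625
  green-stemmed potato-leaf: 835 × 1/16 = 52.1875
χ² = Σ (O − E)² / E
  purple-stemmed cut-leaf: (470 − 469.6875)² / 469.6875 = 0.0002
  purple-stemmed potato-leaf: (155 − 156.5625)² / 156.5625 = 0.0156
  green-stemmed cut-leaf: (158 − 156.5625)² / 156.5625 = 0.0132
  green-stemmed potato-leaf: (52 − 52.1875)² / 52.1875 = 0.0007
χ² = 0.0002 + 0.0156 + 0.0132 + 0.0007 = 0.0297 ≈ 0.030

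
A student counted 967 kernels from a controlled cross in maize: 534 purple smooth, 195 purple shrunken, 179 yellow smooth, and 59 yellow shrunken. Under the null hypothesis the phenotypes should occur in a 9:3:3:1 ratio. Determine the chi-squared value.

1.279

Total ratio parts = 16. Expected numbers out of 967:
  purple smooth: 967 × 9/16 = 543.9375
  purple shrunken: 967 × 3/16 = 181.3125
  yellow smooth: 967 × 3/16 = 181.3125
  yellow shrunken: 967 × 1/16 = 60.4375
χ² = Σ (O − E)² / E
  purple smooth: (534 − 543.9375)² / 543.9375 = 0.1816
  purple shrunken: (195 − 181.3125)² / 181.3125 = 1.0333
  yellow smooth: (179 − 181.3125)² / 181.3125 = 0.0295
  yellow shrunken: (59 − 60.4375)² / 60.4375 = 0.0342
χ² = 0.1816 + 1.0333 + 0.0295 + 0.0342 = 1.2786 ≈ 1.279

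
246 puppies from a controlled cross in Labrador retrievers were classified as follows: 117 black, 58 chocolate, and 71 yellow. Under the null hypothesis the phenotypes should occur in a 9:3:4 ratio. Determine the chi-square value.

Total ratio parts = 16. Expected numbers out of 246:
  black: 246 × 9/16 = 138.375
  chocolate: 246 × 3/16 = 46.125
  yellow: 246 × 4/16 = 61.5
χ² = Σ (O − E)² / E
  black: (117 − 138.375)² / 138.375 = 3.3018
  chocolate: (58 − 46.125)² / 46.125 = 3.0572
  yellow: (71 − 61.5)² / 61.5 = 1.4675
χ² = 3.3018 + 3.0572 + 1.4675 = 7.8265 ≈ 7.827

7.827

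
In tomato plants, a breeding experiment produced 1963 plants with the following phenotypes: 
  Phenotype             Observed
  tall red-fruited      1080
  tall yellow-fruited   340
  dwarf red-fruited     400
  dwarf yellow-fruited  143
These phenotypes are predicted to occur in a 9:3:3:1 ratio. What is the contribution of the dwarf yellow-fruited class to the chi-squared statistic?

Expected counts for N = 1963 under a 9:3:3:1 ratio (total parts = 16):
  tall red-fruited: 1963 × 9/16 = 1104.1875
  tall yellow-fruited: 1963 × 3/16 = 368.0625
  dwarf red-fruited: 1963 × 3/16 = 368.0625
  dwarf yellow-fruited: 1963 × 1/16 = 122.6875
Contribution of dwarf yellow-fruited: (143 − 122.6875)² / 122.6875 = 3.3630

3.363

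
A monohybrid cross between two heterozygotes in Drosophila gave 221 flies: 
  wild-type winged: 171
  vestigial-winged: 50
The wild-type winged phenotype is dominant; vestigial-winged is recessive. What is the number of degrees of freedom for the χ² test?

1

For a monohybrid cross between heterozygotes with complete dominance, the expected phenotypic ratio is 3:1.
A goodness-of-fit test with 2 phenotype classes has df = 2 − 1 = 1.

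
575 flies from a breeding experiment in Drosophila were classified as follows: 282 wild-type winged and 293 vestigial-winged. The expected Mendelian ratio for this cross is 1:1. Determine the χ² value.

Under the 1:1 hypothesis (Σ ratio = 2, N = 575):
  wild-type winged: 575 × 1/2 = 287.5
  vestigial-winged: 575 × 1/2 = 287.5
χ² = Σ (O − E)² / E
  wild-type winged: (282 − 287.5)² / 287.5 = 0.1052
  vestigial-winged: (293 − 287.5)² / 287.5 = 0.1052
χ² = 0.1052 + 0.1052 = 0.2104 ≈ 0.210

0.210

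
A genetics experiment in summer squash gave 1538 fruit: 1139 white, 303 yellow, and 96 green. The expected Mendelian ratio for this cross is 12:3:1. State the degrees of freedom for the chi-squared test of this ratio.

2

A goodness-of-fit test with 3 phenotype classes has df = 3 − 1 = 2.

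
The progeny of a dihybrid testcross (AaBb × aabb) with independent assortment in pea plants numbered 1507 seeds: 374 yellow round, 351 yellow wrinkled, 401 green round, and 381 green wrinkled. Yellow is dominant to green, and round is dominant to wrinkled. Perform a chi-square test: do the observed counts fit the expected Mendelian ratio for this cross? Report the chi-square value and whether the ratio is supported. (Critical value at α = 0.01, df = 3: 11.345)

3.389; consistent

A dihybrid testcross with independent assortment gives a 1:1:1:1 ratio.
Under the 1:1:1:1 hypothesis (Σ ratio = 4, N = 1507):
  yellow round: 1507 × 1/4 = 376.75
  yellow wrinkled: 1507 × 1/4 = 376.75
  green round: 1507 × 1/4 = 376.75
  green wrinkled: 1507 × 1/4 = 376.75
χ² = Σ (O − E)² / E
  yellow round: (374 − 376.75)² / 376.75 = 0.0201
  yellow wrinkled: (351 − 376.75)² / 376.75 = 1.7600
  green round: (401 − 376.75)² / 376.75 = 1.5609
  green wrinkled: (381 − 376.75)² / 376.75 = 0.0479
χ² = 0.0201 + 1.7600 + 1.5609 + 0.0479 = 3.3889 ≈ 3.389
Degrees of freedom = 4 − 1 = 3; critical value at α = 0.01 is 11.345.
Since 3.389 < 11.345, we fail to reject the null hypothesis — the data are consistent with the 1:1:1:1 ratio.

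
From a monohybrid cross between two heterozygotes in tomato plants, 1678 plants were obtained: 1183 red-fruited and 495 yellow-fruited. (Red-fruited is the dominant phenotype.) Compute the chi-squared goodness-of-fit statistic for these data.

18.118

For a monohybrid cross between heterozygotes with complete dominance, the expected phenotypic ratio is 3:1.
Total ratio parts = 4. Expected numbers out of 1678:
  red-fruited: 1678 × 3/4 = 1258.5
  yellow-fruited: 1678 × 1/4 = 419.5
χ² = Σ (O − E)² / E
  red-fruited: (1183 − 1258.5)² / 1258.5 = 4.5294
  yellow-fruited: (495 − 419.5)² / 419.5 = 13.5882
χ² = 4.5294 + 13.5882 = 18.1176 ≈ 18.118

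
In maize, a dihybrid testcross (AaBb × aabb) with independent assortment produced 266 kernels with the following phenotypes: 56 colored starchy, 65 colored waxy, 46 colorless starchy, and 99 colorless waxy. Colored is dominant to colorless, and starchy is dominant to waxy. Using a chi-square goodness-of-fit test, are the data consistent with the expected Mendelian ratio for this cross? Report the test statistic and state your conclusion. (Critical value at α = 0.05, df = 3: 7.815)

23.895; not consistent

A dihybrid testcross with independent assortment gives a 1:1:1:1 ratio.
Expected counts for N = 266 under a 1:1:1:1 ratio (total parts = 4):
  colored starchy: 266 × 1/4 = 66.5
  colored waxy: 266 × 1/4 = 66.5
  colorless starchy: 266 × 1/4 = 66.5
  colorless waxy: 266 × 1/4 = 66.5
χ² = Σ (O − E)² / E
  colored starchy: (56 − 66.5)² / 66.5 = 1.6579
  colored waxy: (65 − 66.5)² / 66.5 = 0.0338
  colorless starchy: (46 − 66.5)² / 66.5 = 6.3195
  colorless waxy: (99 − 66.5)² / 66.5 = 15.8835
χ² = 1.6579 + 0.0338 + 6.3195 + 15.8835 = 23.8947 ≈ 23.895
Degrees of freedom = 4 − 1 = 3; critical value at α = 0.05 is 7.815.
Since 23.895 > 7.815, we reject the null hypothesis — the data do not fit the 1:1:1:1 ratio.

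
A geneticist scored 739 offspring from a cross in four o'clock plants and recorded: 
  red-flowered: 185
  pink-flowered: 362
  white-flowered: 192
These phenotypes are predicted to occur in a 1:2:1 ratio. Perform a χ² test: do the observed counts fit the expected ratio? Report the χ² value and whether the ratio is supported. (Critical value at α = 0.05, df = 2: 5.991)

0.437; consistent

Total ratio parts = 4. Expected numbers out of 739:
  red-flowered: 739 × 1/4 = 184.75
  pink-flowered: 739 × 2/4 = 369.5
  white-flowered: 739 × 1/4 = 184.75
χ² = Σ (O − E)² / E
  red-flowered: (185 − 184.75)² / 184.75 = 0.0003
  pink-flowered: (362 − 369.5)² / 369.5 = 0.1522
  white-flowered: (192 − 184.75)² / 184.75 = 0.2845
χ² = 0.0003 + 0.1522 + 0.2845 = 0.437
Degrees of freedom = 3 − 1 = 2; critical value at α = 0.05 is 5.991.
Since 0.437 < 5.991, we fail to reject the null hypothesis — the data are consistent with the 1:2:1 ratio.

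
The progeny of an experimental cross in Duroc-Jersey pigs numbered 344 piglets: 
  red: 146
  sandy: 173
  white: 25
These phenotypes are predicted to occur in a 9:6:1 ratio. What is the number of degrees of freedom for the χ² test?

2

A goodness-of-fit test with 3 phenotype classes has df = 3 − 1 = 2.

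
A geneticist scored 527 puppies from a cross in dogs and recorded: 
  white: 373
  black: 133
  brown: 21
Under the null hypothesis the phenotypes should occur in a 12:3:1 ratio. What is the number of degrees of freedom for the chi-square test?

2

A goodness-of-fit test with 3 phenotype classes has df = 3 − 1 = 2.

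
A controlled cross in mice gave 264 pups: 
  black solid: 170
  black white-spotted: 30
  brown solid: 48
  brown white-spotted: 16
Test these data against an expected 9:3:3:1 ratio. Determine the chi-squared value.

10.855

Under the 9:3:3:1 hypothesis (Σ ratio = 16, N = 264):
  black solid: 264 × 9/16 = 148.5
  black white-spotted: 264 × 3/16 = 49.5
  brown solid: 264 × 3/16 = 49.5
  brown white-spotted: 264 × 1/16 = 16.5
χ² = Σ (O − E)² / E
  black solid: (170 − 148.5)² / 148.5 = 3.1128
  black white-spotted: (30 − 49.5)² / 49.5 = 7.6818
  brown solid: (48 − 49.5)² / 49.5 = 0.0455
  brown white-spotted: (16 − 16.5)² / 16.5 = 0.0152
χ² = 3.1128 + 7.6818 + 0.0455 + 0.0152 = 10.8553 ≈ 10.855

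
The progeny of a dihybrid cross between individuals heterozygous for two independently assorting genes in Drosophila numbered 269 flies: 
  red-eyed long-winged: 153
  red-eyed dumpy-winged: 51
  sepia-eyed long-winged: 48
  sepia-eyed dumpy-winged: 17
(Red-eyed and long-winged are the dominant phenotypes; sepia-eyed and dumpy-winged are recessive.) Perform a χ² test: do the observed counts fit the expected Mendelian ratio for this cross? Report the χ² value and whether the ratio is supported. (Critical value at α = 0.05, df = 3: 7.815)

0.145; consistent

A dihybrid F₂ with independent assortment and complete dominance at both loci gives a 9:3:3:1 phenotypic ratio.
Total ratio parts = 16. Expected numbers out of 269:
  red-eyed long-winged: 269 × 9/16 = 151.3125
  red-eyed dumpy-winged: 269 × 3/16 = 50.4375
  sepia-eyed long-winged: 269 × 3/16 = 50.4375
  sepia-eyed dumpy-winged: 269 × 1/16 = 16.8125
χ² = Σ (O − E)² / E
  red-eyed long-winged: (153 − 151.3125)² / 151.3125 = 0.0188
  red-eyed dumpy-winged: (51 − 50.4375)² / 50.4375 = 0.0063
  sepia-eyed long-winged: (48 − 50.4375)² / 50.4375 = 0.1178
  sepia-eyed dumpy-winged: (17 − 16.8125)² / 16.8125 = 0.0021
χ² = 0.0188 + 0.0063 + 0.1178 + 0.0021 = 0.145
Degrees of freedom = 4 − 1 = 3; critical value at α = 0.05 is 7.815.
Since 0.145 < 7.815, we fail to reject the null hypothesis — the data are consistent with the 9:3:3:1 ratio.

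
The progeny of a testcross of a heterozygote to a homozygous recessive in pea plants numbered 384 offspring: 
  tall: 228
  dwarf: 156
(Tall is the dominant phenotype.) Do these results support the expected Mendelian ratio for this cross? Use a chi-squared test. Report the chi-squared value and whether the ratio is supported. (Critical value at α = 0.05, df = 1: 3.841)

13.500; not consistent

A testcross of a heterozygote (Aa × aa) gives a 1:1 phenotypic ratio.
Expected counts for N = 384 under a 1:1 ratio (total parts = 2):
  tall: 384 × 1/2 = 192
  dwarf: 384 × 1/2 = 192
χ² = Σ (O − E)² / E
  tall: (228 − 192)² / 192 = 6.7500
  dwarf: (156 − 192)² / 192 = 6.7500
χ² = 6.7500 + 6.7500 = 13.500
Degrees of freedom = 2 − 1 = 1; critical value at α = 0.05 is 3.841.
Since 13.500 > 3.841, we reject the null hypothesis — the data do not fit the 1:1 ratio.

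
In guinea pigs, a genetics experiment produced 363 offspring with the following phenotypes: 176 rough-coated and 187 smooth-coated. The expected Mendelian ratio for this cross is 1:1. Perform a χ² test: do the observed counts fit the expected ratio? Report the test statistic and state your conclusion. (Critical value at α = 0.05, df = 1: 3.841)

Total ratio parts = 2. Expected numbers out of 363:
  rough-coated: 363 × 1/2 = 181.5
  smooth-coated: 363 × 1/2 = 181.5
χ² = Σ (O − E)² / E
  rough-coated: (176 − 181.5)² / 181.5 = 0.1667
  smooth-coated: (187 − 181.5)² / 181.5 = 0.1667
χ² = 0.1667 + 0.1667 = 0.3334 ≈ 0.333
Degrees of freedom = 2 − 1 = 1; critical value at α = 0.05 is 3.841.
Since 0.333 < 3.841, we fail to reject the null hypothesis — the data are consistent with the 1:1 ratio.

0.333; consistent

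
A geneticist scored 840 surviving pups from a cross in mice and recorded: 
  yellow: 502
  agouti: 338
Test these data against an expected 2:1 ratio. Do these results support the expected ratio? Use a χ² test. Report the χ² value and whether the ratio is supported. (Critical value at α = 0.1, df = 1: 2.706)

Expected counts for N = 840 under a 2:1 ratio (total parts = 3):
  yellow: 840 × 2/3 = 560
  agouti: 840 × 1/3 = 280
χ² = Σ (O − E)² / E
  yellow: (502 − 560)² / 560 = 6.0071
  agouti: (338 − 280)² / 280 = 12.0143
χ² = 6.0071 + 12.0143 = 18.0214 ≈ 18.021
Degrees of freedom = 2 − 1 = 1; critical value at α = 0.1 is 2.706.
Since 18.021 > 2.706, we reject the null hypothesis — the data do not fit the 2:1 ratio.

18.021; not consistent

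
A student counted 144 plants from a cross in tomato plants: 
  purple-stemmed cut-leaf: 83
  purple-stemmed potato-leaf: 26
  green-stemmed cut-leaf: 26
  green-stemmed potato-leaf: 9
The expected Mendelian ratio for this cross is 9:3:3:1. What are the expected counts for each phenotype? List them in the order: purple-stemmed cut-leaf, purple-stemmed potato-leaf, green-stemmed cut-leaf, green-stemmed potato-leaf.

Under the 9:3:3:1 hypothesis (Σ ratio = 16, N = 144):
  purple-stemmed cut-leaf: 144 × 9/16 = 81
  purple-stemmed potato-leaf: 144 × 3/16 = 27
  green-stemmed cut-leaf: 144 × 3/16 = 27
  green-stemmed potato-leaf: 144 × 1/16 = 9

81, 27, 27, 9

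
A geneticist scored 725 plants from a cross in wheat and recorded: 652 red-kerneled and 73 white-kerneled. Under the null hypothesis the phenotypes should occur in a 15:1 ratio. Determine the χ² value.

Under the 15:1 hypothesis (Σ ratio = 16, N = 725):
  red-kerneled: 725 × 15/16 = 679.6875
  white-kerneled: 725 × 1/16 = 45.3125
χ² = Σ (O − E)² / E
  red-kerneled: (652 − 679.6875)² / 679.6875 = 1.1279
  white-kerneled: (73 − 45.3125)² / 45.3125 = 16.9180
χ² = 1.1279 + 16.9180 = 18.0459 ≈ 18.046

18.046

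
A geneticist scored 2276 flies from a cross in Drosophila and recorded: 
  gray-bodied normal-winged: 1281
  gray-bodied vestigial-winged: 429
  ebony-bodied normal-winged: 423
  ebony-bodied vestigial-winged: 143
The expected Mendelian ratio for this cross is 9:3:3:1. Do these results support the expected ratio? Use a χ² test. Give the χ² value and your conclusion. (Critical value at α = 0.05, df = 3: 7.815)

0.049; consistent

The 9:3:3:1 ratio has 16 parts, so with N = 2276 the expected counts are:
  gray-bodied normal-winged: 2276 × 9/16 = 1280.25
  gray-bodied vestigial-winged: 2276 × 3/16 = 426.75
  ebony-bodied normal-winged: 2276 × 3/16 = 426.75
  ebony-bodied vestigial-winged: 2276 × 1/16 = 142.25
χ² = Σ (O − E)² / E
  gray-bodied normal-winged: (1281 − 1280.25)² / 1280.25 = 0.0004
  gray-bodied vestigial-winged: (429 − 426.75)² / 426.75 = 0.0119
  ebony-bodied normal-winged: (423 − 426.75)² / 426.75 = 0.0330
  ebony-bodied vestigial-winged: (143 − 142.25)² / 142.25 = 0.0040
χ² = 0.0004 + 0.0119 + 0.0330 + 0.0040 = 0.0493 ≈ 0.049
Degrees of freedom = 4 − 1 = 3; critical value at α = 0.05 is 7.815.
Since 0.049 < 7.815, we fail to reject the null hypothesis — the data are consistent with the 9:3:3:1 ratio.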